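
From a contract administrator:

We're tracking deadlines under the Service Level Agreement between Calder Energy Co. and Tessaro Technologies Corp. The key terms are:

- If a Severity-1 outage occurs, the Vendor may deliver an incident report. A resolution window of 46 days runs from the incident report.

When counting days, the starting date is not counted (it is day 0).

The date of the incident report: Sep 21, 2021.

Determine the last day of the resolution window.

Nov 6, 2021

The last day of the resolution window: Sep 21, 2021 + 46 days = Nov 6, 2021.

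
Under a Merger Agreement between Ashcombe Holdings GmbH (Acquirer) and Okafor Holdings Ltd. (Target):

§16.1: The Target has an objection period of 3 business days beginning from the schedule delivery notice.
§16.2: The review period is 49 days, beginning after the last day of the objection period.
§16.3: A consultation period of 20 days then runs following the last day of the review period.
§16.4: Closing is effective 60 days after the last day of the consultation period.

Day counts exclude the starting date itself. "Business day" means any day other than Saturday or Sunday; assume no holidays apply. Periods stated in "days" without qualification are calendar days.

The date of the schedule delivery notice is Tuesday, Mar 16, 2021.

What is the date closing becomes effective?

Jul 26, 2021

The last day of the objection period: 3 business days after Tuesday, Mar 16, 2021, skipping weekends — Mar 17, Mar 18, Mar 19 — lands on Friday, Mar 19, 2021.
Adding 49 calendar days to Mar 19, 2021 gives May 7, 2021, which is the last day of the review period.
Adding 20 calendar days to May 7, 2021 gives May 27, 2021, which is the last day of the consultation period.
The date closing becomes effective: May 27, 2021 + 60 days = Jul 26, 2021.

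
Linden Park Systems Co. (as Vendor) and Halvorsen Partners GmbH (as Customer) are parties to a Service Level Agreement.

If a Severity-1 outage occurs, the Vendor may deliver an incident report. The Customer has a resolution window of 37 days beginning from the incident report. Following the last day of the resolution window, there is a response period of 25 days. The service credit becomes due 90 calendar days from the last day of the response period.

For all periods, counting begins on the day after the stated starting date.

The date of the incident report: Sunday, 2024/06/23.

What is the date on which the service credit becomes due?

The last day of the resolution window: 37 calendar days after 2024/06/23 is 2024/07/30.
The last day of the response period: 25 calendar days after 2024/07/30 is 2024/08/24.
Adding 90 calendar days to 2024/08/24 gives 2024/11/22, which is the date on which the service credit becomes due.

2024/11/22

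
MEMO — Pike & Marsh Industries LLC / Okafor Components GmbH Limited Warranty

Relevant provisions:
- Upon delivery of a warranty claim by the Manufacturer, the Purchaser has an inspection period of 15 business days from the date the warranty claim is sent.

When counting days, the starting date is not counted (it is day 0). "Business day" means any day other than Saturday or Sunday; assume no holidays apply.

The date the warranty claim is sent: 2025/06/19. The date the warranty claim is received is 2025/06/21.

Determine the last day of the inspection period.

2025/07/10

From Thursday, 2025/06/19, 15 business days (Jun 20, Jun 23, Jun 24, Jun 25, …, Jul 8, Jul 9, Jul 10, skipping weekends) brings us to Thursday, 2025/07/10, which is the last day of the inspection period.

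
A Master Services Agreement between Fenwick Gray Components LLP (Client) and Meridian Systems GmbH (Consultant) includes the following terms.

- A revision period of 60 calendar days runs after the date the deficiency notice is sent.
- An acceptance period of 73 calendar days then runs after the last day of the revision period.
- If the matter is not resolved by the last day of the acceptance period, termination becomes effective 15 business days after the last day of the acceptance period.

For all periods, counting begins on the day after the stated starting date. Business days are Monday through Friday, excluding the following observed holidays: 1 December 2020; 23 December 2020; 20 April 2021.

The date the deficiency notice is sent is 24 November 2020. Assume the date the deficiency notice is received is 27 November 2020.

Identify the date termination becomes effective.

Adding 60 calendar days to 24 November 2020 gives 23 January 2021, which is the last day of the revision period.
Adding 73 calendar days to 23 January 2021 gives 6 April 2021, which is the last day of the acceptance period.
The date termination becomes effective: counting 15 business days from Tuesday, 6 April 2021 (Apr 7, Apr 8, Apr 9, Apr 12, …, Apr 26, Apr 27, Apr 28, skipping weekends and the listed holiday on Apr 20) reaches Wednesday, 28 April 2021.

28 April 2021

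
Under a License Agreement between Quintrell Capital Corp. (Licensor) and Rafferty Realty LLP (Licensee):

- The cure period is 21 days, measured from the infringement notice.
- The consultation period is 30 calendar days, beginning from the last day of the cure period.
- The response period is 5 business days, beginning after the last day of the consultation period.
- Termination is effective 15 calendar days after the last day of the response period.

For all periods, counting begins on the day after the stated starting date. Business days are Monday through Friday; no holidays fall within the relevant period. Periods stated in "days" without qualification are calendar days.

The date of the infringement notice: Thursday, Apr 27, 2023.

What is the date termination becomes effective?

Jul 8, 2023

Adding 21 calendar days to Apr 27, 2023 gives May 18, 2023, which is the last day of the cure period.
Adding 30 calendar days to May 18, 2023 gives Jun 17, 2023, which is the last day of the consultation period.
The last day of the response period: 5 business days after Saturday, Jun 17, 2023, skipping weekends — Jun 19, Jun 20, Jun 21, Jun 22, Jun 23 — lands on Friday, Jun 23, 2023.
The date termination becomes effective: Jun 23, 2023 + 15 days = Jul 8, 2023.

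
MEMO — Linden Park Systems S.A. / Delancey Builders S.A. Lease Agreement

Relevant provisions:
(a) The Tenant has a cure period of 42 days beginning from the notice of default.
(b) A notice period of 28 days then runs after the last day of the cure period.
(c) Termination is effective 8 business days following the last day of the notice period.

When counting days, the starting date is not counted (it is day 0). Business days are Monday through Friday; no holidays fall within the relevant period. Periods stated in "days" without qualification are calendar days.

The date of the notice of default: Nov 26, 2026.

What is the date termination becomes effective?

Feb 16, 2027

The last day of the cure period: 42 calendar days after Nov 26, 2026 is Jan 7, 2027.
The last day of the notice period: Jan 7, 2027 + 28 days = Feb 4, 2027.
The date termination becomes effective: counting 8 business days from Thursday, Feb 4, 2027 (Feb 5, Feb 8, Feb 9, Feb 10, Feb 11, Feb 12, Feb 15, Feb 16, skipping weekends) reaches Tuesday, Feb 16, 2027.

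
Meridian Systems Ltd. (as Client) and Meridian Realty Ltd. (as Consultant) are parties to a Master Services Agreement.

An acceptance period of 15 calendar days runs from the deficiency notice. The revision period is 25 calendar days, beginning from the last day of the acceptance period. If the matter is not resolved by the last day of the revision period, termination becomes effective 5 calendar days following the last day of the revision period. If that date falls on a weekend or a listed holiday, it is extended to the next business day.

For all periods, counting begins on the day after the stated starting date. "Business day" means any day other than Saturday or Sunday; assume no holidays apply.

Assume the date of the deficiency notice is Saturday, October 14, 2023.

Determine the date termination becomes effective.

The last day of the acceptance period: 15 calendar days after October 14, 2023 is October 29, 2023.
Adding 25 calendar days to October 29, 2023 gives November 23, 2023, which is the last day of the revision period.
Adding 5 calendar days to November 23, 2023 gives November 28, 2023, which is the date termination becomes effective. November 28, 2023 is a Tuesday, so no roll-forward applies.

November 28, 2023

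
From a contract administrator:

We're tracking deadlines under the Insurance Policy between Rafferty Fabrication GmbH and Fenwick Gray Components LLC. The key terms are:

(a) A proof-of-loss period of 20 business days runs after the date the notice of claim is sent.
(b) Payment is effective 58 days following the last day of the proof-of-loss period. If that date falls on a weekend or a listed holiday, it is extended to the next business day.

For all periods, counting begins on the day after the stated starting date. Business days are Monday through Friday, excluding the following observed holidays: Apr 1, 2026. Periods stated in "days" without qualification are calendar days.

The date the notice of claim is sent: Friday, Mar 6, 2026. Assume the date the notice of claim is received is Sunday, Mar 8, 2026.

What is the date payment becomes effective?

The last day of the proof-of-loss period: counting 20 business days from Friday, Mar 6, 2026 (Mar 9, Mar 10, Mar 11, Mar 12, …, Apr 2, Apr 3, Apr 6, skipping weekends and the listed holiday on Apr 1) reaches Monday, Apr 6, 2026.
Adding 58 calendar days to Apr 6, 2026 gives Jun 3, 2026, which is the date payment becomes effective. Jun 3, 2026 is a Wednesday and is not a listed holiday, so no roll-forward applies.

Jun 3, 2026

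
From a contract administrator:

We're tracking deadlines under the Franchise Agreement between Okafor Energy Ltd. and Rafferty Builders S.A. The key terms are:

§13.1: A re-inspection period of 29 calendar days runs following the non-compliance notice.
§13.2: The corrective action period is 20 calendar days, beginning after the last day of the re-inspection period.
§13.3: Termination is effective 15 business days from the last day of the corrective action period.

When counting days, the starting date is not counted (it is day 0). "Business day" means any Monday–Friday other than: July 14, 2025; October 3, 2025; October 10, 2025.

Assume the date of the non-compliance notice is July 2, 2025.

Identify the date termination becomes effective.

The last day of the re-inspection period: July 2, 2025 + 29 days = July 31, 2025.
Adding 20 calendar days to July 31, 2025 gives August 20, 2025, which is the last day of the corrective action period.
The date termination becomes effective: counting 15 business days from Wednesday, August 20, 2025 (Aug 21, Aug 22, Aug 25, Aug 26, …, Sep 8, Sep 9, Sep 10, skipping weekends) reaches Wednesday, September 10, 2025.

September 10, 2025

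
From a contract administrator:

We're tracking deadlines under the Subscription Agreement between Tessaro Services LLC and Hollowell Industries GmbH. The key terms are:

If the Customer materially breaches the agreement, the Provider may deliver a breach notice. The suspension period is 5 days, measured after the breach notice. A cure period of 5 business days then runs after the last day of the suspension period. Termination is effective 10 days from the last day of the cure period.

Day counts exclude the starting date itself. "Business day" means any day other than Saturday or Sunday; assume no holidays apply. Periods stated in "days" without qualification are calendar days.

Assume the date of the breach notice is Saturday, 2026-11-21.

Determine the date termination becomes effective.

The last day of the suspension period: 2026-11-21 + 5 days = 2026-11-26.
The last day of the cure period: 5 business days after Thursday, 2026-11-26, skipping weekends — Nov 27, Nov 30, Dec 1, Dec 2, Dec 3 — lands on Thursday, 2026-12-03.
The date termination becomes effective: 2026-12-03 + 10 days = 2026-12-13.

2026-12-13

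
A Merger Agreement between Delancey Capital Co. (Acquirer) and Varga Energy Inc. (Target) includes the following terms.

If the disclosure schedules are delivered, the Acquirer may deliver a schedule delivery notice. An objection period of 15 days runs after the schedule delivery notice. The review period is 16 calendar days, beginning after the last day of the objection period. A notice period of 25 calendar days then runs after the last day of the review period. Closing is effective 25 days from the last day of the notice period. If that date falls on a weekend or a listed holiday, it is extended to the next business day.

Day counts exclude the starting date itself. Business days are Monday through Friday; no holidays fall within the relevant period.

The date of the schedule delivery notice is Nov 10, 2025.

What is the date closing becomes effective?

The last day of the objection period: Nov 10, 2025 + 15 days = Nov 25, 2025.
The last day of the review period: Nov 25, 2025 + 16 days = Dec 11, 2025.
Adding 25 calendar days to Dec 11, 2025 gives Jan 5, 2026, which is the last day of the notice period.
Adding 25 calendar days to Jan 5, 2026 gives Jan 30, 2026, which is the date closing becomes effective. Jan 30, 2026 is a Friday, so no roll-forward applies.

Jan 30, 2026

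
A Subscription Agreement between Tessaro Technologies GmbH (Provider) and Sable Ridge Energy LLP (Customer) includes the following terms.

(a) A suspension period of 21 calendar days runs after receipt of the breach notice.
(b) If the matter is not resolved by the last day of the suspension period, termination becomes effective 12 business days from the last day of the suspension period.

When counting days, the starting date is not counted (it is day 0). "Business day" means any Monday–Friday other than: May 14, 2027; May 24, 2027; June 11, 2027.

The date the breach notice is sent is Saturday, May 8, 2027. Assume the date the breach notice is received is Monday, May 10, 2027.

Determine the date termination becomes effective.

Adding 21 calendar days to May 10, 2027 gives May 31, 2027, which is the last day of the suspension period.
The date termination becomes effective: 12 business days after Monday, May 31, 2027, skipping weekends and the listed holiday on Jun 11 — Jun 1, Jun 2, Jun 3, Jun 4, …, Jun 15, Jun 16, Jun 17 — lands on Thursday, June 17, 2027.

June 17, 2027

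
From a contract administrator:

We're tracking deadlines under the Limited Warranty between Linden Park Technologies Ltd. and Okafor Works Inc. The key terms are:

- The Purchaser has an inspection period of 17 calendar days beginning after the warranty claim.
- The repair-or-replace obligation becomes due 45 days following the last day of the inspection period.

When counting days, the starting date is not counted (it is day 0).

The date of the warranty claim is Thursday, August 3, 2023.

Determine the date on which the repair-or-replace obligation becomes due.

October 4, 2023

The last day of the inspection period: 17 calendar days after August 3, 2023 is August 20, 2023.
The date on which the repair-or-replace obligation becomes due: August 20, 2023 + 45 days = October 4, 2023.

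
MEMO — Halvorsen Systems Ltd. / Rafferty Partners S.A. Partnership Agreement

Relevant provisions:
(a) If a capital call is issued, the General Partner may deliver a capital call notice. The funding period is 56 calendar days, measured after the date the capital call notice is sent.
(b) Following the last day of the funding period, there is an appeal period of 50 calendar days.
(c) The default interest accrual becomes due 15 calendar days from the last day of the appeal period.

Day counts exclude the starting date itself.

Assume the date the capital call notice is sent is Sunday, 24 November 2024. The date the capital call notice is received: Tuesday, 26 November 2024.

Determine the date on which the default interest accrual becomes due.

25 March 2025

Adding 56 calendar days to 24 November 2024 gives 19 January 2025, which is the last day of the funding period.
The last day of the appeal period: 50 calendar days after 19 January 2025 is 10 March 2025.
The date on which the default interest accrual becomes due: 10 March 2025 + 15 days = 25 March 2025.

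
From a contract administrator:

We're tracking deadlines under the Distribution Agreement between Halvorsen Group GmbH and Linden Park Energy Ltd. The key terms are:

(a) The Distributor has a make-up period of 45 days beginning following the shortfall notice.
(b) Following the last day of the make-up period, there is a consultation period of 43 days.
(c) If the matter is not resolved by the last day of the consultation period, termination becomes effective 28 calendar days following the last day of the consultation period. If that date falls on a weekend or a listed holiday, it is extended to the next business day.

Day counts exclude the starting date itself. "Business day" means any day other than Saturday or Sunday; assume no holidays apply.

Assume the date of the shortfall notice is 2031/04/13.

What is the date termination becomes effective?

2031/08/07

The last day of the make-up period: 2031/04/13 + 45 days = 2031/05/28.
The last day of the consultation period: 43 calendar days after 2031/05/28 is 2031/07/10.
The date termination becomes effective: 28 calendar days after 2031/07/10 is 2031/08/07. 2031/08/07 is a Thursday, so no roll-forward applies.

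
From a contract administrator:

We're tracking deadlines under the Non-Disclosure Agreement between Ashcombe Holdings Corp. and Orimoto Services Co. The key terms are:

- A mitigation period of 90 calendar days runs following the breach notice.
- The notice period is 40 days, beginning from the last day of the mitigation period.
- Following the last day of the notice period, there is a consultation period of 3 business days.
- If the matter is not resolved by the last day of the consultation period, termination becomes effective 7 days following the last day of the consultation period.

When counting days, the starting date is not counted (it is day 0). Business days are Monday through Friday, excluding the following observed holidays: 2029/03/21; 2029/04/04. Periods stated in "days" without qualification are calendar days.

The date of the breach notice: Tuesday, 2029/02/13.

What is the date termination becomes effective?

2029/07/04

The last day of the mitigation period: 2029/02/13 + 90 days = 2029/05/14.
Adding 40 calendar days to 2029/05/14 gives 2029/06/23, which is the last day of the notice period.
From Saturday, 2029/06/23, 3 business days (Jun 25, Jun 26, Jun 27, skipping weekends) brings us to Wednesday, 2029/06/27, which is the last day of the consultation period.
Adding 7 calendar days to 2029/06/27 gives 2029/07/04, which is the date termination becomes effective.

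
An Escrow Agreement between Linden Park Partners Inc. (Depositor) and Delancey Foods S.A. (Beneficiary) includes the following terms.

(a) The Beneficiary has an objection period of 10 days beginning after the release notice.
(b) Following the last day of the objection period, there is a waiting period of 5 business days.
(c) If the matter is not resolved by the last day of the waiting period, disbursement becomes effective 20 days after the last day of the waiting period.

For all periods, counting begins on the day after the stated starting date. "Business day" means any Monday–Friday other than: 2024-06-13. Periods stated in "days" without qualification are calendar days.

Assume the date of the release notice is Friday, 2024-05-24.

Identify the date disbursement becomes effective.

The last day of the objection period: 2024-05-24 + 10 days = 2024-06-03.
The last day of the waiting period: 5 business days after Monday, 2024-06-03, skipping weekends — Jun 4, Jun 5, Jun 6, Jun 7, Jun 10 — lands on Monday, 2024-06-10.
Adding 20 calendar days to 2024-06-10 gives 2024-06-30, which is the date disbursement becomes effective.

2024-06-30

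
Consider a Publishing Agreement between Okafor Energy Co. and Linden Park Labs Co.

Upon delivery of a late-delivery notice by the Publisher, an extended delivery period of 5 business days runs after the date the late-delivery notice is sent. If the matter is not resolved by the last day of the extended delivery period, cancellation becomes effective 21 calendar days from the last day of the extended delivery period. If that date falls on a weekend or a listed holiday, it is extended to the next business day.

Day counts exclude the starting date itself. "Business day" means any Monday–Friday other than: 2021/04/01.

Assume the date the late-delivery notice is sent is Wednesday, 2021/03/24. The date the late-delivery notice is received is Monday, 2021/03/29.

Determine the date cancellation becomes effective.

The last day of the extended delivery period: 5 business days after Wednesday, 2021/03/24, skipping weekends — Mar 25, Mar 26, Mar 29, Mar 30, Mar 31 — lands on Wednesday, 2021/03/31.
The date cancellation becomes effective: 2021/03/31 + 21 days = 2021/04/21. 2021/04/21 is a Wednesday and is not a listed holiday, so no roll-forward applies.

2021/04/21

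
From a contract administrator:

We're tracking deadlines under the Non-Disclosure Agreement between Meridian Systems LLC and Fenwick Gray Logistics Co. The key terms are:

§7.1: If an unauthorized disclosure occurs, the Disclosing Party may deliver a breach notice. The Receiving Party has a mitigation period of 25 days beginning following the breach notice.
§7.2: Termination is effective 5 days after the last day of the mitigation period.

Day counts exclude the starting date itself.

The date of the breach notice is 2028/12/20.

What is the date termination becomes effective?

2029/01/19

Adding 25 calendar days to 2028/12/20 gives 2029/01/14, which is the last day of the mitigation period.
Adding 5 calendar days to 2029/01/14 gives 2029/01/19, which is the date termination becomes effective.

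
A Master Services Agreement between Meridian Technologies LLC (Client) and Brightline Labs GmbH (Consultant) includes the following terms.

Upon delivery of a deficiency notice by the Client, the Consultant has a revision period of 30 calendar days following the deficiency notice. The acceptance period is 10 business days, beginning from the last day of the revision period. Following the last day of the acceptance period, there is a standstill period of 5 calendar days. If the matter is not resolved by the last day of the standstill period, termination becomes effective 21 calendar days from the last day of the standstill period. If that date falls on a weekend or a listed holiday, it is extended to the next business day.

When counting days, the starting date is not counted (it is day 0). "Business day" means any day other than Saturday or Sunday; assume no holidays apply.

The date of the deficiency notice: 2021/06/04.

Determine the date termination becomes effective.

2021/08/11

Adding 30 calendar days to 2021/06/04 gives 2021/07/04, which is the last day of the revision period.
The last day of the acceptance period: counting 10 business days from Sunday, 2021/07/04 (Jul 5, Jul 6, Jul 7, Jul 8, Jul 9, Jul 12, Jul 13, Jul 14, Jul 15, Jul 16, skipping weekends) reaches Friday, 2021/07/16.
Adding 5 calendar days to 2021/07/16 gives 2021/07/21, which is the last day of the standstill period.
The date termination becomes effective: 21 calendar days after 2021/07/21 is 2021/08/11. 2021/08/11 is a Wednesday, so no roll-forward applies.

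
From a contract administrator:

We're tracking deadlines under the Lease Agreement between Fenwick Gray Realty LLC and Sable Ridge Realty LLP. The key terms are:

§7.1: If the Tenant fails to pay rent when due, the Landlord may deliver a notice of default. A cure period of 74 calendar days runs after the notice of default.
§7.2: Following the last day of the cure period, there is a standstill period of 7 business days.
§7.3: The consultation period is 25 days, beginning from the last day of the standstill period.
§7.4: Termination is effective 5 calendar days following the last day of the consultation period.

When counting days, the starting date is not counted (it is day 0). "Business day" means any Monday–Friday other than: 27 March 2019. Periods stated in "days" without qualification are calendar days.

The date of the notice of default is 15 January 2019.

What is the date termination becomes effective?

Adding 74 calendar days to 15 January 2019 gives 30 March 2019, which is the last day of the cure period.
From Saturday, 30 March 2019, 7 business days (Apr 1, Apr 2, Apr 3, Apr 4, Apr 5, Apr 8, Apr 9, skipping weekends) brings us to Tuesday, 9 April 2019, which is the last day of the standstill period.
Adding 25 calendar days to 9 April 2019 gives 4 May 2019, which is the last day of the consultation period.
The date termination becomes effective: 4 May 2019 + 5 days = 9 May 2019.

9 May 2019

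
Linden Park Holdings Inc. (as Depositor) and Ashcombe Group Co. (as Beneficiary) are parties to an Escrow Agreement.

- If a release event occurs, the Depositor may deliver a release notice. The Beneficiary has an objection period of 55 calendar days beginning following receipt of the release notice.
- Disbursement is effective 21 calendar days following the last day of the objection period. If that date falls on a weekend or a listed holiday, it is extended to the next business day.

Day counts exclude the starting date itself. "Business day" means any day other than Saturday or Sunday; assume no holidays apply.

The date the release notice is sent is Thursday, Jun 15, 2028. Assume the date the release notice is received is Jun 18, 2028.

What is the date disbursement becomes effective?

Sep 4, 2028

The last day of the objection period: 55 calendar days after Jun 18, 2028 is Aug 12, 2028.
Adding 21 calendar days to Aug 12, 2028 gives Sep 2, 2028, which is the date disbursement becomes effective. That falls on a Saturday, so it rolls to the next business day, Monday, Sep 4, 2028.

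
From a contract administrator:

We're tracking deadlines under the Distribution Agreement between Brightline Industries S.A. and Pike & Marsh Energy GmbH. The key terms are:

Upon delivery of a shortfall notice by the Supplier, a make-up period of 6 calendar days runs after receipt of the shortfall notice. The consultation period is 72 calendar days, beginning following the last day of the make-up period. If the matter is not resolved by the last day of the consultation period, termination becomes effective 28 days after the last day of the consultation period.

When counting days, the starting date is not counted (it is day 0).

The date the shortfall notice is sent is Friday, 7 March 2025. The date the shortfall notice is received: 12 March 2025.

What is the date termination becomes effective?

26 June 2025

The last day of the make-up period: 6 calendar days after 12 March 2025 is 18 March 2025.
The last day of the consultation period: 72 calendar days after 18 March 2025 is 29 May 2025.
Adding 28 calendar days to 29 May 2025 gives 26 June 2025, which is the date termination becomes effective.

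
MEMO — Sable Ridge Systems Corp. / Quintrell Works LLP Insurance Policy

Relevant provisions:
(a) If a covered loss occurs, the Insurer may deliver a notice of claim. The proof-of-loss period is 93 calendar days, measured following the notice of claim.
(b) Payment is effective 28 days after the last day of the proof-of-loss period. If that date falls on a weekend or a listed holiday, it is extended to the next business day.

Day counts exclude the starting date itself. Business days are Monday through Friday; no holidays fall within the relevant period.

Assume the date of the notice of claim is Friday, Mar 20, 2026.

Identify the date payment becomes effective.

The last day of the proof-of-loss period: Mar 20, 2026 + 93 days = Jun 21, 2026.
The date payment becomes effective: 28 calendar days after Jun 21, 2026 is Jul 19, 2026. That falls on a Sunday, so it rolls to the next business day, Monday, Jul 20, 2026.

Jul 20, 2026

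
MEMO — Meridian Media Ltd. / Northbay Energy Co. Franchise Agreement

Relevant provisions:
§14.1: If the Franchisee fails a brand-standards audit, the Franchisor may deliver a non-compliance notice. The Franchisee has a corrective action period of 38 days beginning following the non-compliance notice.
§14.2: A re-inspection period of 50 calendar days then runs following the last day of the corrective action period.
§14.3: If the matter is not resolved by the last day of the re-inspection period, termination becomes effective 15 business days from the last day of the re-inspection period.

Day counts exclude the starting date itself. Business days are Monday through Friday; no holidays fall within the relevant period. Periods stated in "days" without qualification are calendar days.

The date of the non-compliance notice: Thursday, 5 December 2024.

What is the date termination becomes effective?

24 March 2025

The last day of the corrective action period: 5 December 2024 + 38 days = 12 January 2025.
The last day of the re-inspection period: 50 calendar days after 12 January 2025 is 3 March 2025.
The date termination becomes effective: counting 15 business days from Monday, 3 March 2025 (Mar 4, Mar 5, Mar 6, Mar 7, …, Mar 20, Mar 21, Mar 24, skipping weekends) reaches Monday, 24 March 2025.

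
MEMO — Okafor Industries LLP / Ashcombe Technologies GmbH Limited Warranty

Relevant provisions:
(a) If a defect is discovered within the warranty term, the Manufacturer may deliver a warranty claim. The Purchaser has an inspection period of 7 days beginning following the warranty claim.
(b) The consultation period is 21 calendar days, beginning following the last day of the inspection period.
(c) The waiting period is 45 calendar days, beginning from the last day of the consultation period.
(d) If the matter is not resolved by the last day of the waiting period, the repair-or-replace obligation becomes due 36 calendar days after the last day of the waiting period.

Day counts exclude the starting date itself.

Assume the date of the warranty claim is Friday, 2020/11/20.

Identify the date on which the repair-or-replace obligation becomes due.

2021/03/09

The last day of the inspection period: 2020/11/20 + 7 days = 2020/11/27.
The last day of the consultation period: 21 calendar days after 2020/11/27 is 2020/12/18.
The last day of the waiting period: 45 calendar days after 2020/12/18 is 2021/02/01.
The date on which the repair-or-replace obligation becomes due: 2021/02/01 + 36 days = 2021/03/09.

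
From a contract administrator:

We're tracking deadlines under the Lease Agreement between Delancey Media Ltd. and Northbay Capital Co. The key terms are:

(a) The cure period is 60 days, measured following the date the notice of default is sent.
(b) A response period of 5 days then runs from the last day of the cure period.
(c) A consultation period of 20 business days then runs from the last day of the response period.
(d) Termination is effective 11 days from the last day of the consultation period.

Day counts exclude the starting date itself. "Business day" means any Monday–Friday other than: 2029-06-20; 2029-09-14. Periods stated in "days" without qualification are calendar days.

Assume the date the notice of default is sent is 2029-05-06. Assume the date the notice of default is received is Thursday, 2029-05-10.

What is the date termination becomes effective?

2029-08-18

Adding 60 calendar days to 2029-05-06 gives 2029-07-05, which is the last day of the cure period.
The last day of the response period: 5 calendar days after 2029-07-05 is 2029-07-10.
The last day of the consultation period: 20 business days after Tuesday, 2029-07-10, skipping weekends — Jul 11, Jul 12, Jul 13, Jul 16, …, Aug 3, Aug 6, Aug 7 — lands on Tuesday, 2029-08-07.
The date termination becomes effective: 2029-08-07 + 11 days = 2029-08-18.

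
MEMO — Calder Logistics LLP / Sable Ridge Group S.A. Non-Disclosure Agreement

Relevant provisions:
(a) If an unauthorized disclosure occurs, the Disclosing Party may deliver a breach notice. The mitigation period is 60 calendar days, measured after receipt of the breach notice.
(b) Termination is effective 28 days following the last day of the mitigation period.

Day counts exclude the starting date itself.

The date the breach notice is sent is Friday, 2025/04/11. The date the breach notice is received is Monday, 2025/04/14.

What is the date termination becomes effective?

2025/07/11

Adding 60 calendar days to 2025/04/14 gives 2025/06/13, which is the last day of the mitigation period.
The date termination becomes effective: 2025/06/13 + 28 days = 2025/07/11.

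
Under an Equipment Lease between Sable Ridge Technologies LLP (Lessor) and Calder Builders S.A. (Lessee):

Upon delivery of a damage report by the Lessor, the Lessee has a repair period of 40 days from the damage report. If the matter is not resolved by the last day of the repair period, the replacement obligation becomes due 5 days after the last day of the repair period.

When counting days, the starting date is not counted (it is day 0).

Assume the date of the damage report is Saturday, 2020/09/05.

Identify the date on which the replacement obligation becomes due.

The last day of the repair period: 2020/09/05 + 40 days = 2020/10/15.
The date on which the replacement obligation becomes due: 5 calendar days after 2020/10/15 is 2020/10/20.

2020/10/20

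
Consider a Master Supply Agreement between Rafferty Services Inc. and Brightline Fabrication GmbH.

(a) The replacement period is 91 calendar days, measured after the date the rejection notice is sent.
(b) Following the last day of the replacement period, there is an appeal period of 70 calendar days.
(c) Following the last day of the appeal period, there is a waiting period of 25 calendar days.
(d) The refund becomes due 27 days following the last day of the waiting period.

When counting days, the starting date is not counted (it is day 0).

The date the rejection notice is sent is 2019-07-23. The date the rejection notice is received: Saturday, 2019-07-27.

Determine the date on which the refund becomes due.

The last day of the replacement period: 91 calendar days after 2019-07-23 is 2019-10-22.
Adding 70 calendar days to 2019-10-22 gives 2019-12-31, which is the last day of the appeal period.
Adding 25 calendar days to 2019-12-31 gives 2020-01-25, which is the last day of the waiting period.
The date on which the refund becomes due: 2020-01-25 + 27 days = 2020-02-21.

2020-02-21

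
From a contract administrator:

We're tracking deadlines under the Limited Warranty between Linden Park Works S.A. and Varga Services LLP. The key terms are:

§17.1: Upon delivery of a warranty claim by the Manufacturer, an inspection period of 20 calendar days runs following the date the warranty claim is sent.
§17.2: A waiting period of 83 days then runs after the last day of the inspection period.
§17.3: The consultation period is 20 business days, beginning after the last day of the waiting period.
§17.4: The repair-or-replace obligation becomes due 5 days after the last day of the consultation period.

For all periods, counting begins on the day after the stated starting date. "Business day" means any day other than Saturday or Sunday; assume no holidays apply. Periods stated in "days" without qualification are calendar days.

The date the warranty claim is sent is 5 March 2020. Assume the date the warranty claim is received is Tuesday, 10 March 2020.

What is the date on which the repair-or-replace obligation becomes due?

The last day of the inspection period: 20 calendar days after 5 March 2020 is 25 March 2020.
Adding 83 calendar days to 25 March 2020 gives 16 June 2020, which is the last day of the waiting period.
From Tuesday, 16 June 2020, 20 business days (Jun 17, Jun 18, Jun 19, Jun 22, …, Jul 10, Jul 13, Jul 14, skipping weekends) brings us to Tuesday, 14 July 2020, which is the last day of the consultation period.
Adding 5 calendar days to 14 July 2020 gives 19 July 2020, which is the date on which the repair-or-replace obligation becomes due.

19 July 2020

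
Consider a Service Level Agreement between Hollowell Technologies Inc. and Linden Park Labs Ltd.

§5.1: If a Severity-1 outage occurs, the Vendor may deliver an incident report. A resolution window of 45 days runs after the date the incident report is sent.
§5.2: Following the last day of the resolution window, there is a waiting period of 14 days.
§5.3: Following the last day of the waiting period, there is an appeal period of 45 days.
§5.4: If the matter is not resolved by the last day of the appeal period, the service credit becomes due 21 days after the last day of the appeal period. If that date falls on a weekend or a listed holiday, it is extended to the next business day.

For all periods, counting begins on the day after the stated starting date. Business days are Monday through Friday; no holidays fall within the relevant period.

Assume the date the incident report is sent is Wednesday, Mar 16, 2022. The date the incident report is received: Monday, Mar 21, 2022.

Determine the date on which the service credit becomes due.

Adding 45 calendar days to Mar 16, 2022 gives Apr 30, 2022, which is the last day of the resolution window.
The last day of the waiting period: 14 calendar days after Apr 30, 2022 is May 14, 2022.
The last day of the appeal period: May 14, 2022 + 45 days = Jun 28, 2022.
Adding 21 calendar days to Jun 28, 2022 gives Jul 19, 2022, which is the date on which the service credit becomes due. Jul 19, 2022 is a Tuesday, so no roll-forward applies.

Jul 19, 2022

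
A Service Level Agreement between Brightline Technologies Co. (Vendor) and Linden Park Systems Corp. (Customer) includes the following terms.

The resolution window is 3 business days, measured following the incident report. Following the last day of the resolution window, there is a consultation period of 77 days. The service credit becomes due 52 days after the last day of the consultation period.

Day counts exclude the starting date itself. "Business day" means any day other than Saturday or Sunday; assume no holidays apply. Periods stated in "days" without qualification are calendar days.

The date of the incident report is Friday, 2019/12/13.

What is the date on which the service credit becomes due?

2020/04/25

From Friday, 2019/12/13, 3 business days (Dec 16, Dec 17, Dec 18, skipping weekends) brings us to Wednesday, 2019/12/18, which is the last day of the resolution window.
Adding 77 calendar days to 2019/12/18 gives 2020/03/04, which is the last day of the consultation period.
The date on which the service credit becomes due: 2020/03/04 + 52 days = 2020/04/25.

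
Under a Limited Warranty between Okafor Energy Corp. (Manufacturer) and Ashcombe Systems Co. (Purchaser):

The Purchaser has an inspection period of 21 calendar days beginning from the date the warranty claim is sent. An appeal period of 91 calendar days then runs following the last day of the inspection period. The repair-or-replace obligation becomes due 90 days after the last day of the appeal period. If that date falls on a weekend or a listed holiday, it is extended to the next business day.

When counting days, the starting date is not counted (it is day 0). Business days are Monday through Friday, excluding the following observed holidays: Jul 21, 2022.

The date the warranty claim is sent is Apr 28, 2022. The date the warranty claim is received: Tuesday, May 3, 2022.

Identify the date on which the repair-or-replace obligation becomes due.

Nov 16, 2022

The last day of the inspection period: Apr 28, 2022 + 21 days = May 19, 2022.
The last day of the appeal period: May 19, 2022 + 91 days = Aug 18, 2022.
The date on which the repair-or-replace obligation becomes due: 90 calendar days after Aug 18, 2022 is Nov 16, 2022. Nov 16, 2022 is a Wednesday and is not a listed holiday, so no roll-forward applies.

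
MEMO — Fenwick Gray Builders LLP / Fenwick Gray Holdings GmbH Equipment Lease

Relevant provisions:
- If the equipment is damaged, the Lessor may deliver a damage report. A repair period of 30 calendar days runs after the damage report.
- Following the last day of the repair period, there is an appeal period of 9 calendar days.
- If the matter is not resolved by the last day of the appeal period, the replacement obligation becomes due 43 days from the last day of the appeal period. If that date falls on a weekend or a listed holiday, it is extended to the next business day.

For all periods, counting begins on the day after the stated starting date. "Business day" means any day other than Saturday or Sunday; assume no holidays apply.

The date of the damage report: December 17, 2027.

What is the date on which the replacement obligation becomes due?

The last day of the repair period: December 17, 2027 + 30 days = January 16, 2028.
Adding 9 calendar days to January 16, 2028 gives January 25, 2028, which is the last day of the appeal period.
Adding 43 calendar days to January 25, 2028 gives March 8, 2028, which is the date on which the replacement obligation becomes due. March 8, 2028 is a Wednesday, so no roll-forward applies.

March 8, 2028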